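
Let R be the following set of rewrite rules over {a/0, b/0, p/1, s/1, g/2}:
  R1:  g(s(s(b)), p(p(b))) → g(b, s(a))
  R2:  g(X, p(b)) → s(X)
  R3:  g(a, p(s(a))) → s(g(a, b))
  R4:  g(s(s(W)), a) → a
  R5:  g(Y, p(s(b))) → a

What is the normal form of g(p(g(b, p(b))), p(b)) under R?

s(p(s(b)))

1. g(p(g(b, p(b))), p(b))  →  s(p(g(b, p(b))))   [R2 at ε]
2. s(p(g(b, p(b))))  →  s(p(s(b)))   [R2 at 1.1]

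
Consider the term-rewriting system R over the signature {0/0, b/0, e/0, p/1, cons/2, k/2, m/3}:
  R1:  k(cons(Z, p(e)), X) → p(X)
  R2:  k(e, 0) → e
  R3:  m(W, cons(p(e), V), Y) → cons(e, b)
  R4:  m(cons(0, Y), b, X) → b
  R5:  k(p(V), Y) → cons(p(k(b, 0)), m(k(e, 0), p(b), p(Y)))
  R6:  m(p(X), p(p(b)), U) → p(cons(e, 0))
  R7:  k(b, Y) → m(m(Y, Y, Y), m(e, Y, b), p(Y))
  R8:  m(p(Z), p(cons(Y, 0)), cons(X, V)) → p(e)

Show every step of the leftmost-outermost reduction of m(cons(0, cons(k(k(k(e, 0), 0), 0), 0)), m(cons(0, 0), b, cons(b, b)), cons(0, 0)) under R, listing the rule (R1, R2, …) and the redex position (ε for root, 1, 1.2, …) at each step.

1. m(cons(0, cons(k(k(k(e, 0), 0), 0), 0)), m(cons(0, 0), b, cons(b, b)), cons(0, 0))  →  m(cons(0, cons(k(k(e, 0), 0), 0)), m(cons(0, 0), b, cons(b, b)), cons(0, 0))   [R2 at 1.2.1.1.1]
2. m(cons(0, cons(k(k(e, 0), 0), 0)), m(cons(0, 0), b, cons(b, b)), cons(0, 0))  →  m(cons(0, cons(k(e, 0), 0)), m(cons(0, 0), b, cons(b, b)), cons(0, 0))   [R2 at 1.2.1.1]
3. m(cons(0, cons(k(e, 0), 0)), m(cons(0, 0), b, cons(b, b)), cons(0, 0))  →  m(cons(0, cons(e, 0)), m(cons(0, 0), b, cons(b, b)), cons(0, 0))   [R2 at 1.2.1]
4. m(cons(0, cons(e, 0)), m(cons(0, 0), b, cons(b, b)), cons(0, 0))  →  m(cons(0, cons(e, 0)), b, cons(0, 0))   [R4 at 2]
5. m(cons(0, cons(e, 0)), b, cons(0, 0))  →  b   [R4 at ε]

b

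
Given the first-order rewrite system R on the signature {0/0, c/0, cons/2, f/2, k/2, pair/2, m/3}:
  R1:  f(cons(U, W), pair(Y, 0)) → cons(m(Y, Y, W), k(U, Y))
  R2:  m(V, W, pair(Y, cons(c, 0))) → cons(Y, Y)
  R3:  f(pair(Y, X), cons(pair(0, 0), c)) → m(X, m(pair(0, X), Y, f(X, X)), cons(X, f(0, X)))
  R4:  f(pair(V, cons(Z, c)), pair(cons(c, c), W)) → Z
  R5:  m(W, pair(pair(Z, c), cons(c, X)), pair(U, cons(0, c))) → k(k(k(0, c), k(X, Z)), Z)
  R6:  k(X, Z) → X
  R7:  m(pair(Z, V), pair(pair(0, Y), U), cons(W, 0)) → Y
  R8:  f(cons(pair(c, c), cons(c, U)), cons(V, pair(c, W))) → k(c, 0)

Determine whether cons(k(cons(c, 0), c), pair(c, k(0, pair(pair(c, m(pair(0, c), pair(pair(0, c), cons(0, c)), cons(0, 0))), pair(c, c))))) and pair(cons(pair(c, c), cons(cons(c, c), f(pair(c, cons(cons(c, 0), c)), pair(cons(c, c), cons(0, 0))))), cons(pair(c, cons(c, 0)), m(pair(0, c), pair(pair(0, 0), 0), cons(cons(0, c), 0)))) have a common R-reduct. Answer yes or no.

no — NF(t₁) = cons(cons(c, 0), pair(c, 0)), NF(t₂) = pair(cons(pair(c, c), cons(cons(c, c), cons(c, 0))), cons(pair(c, cons(c, 0)), 0))

Reduce t₁ = cons(k(cons(c, 0), c), pair(c, k(0, pair(pair(c, m(pair(0, c), pair(pair(0, c), cons(0, c)), cons(0, 0))), pair(c, c))))):
1. cons(k(cons(c, 0), c), pair(c, k(0, pair(pair(c, m(pair(0, c), pair(pair(0, c), cons(0, c)), cons(0, 0))), pair(c, c)))))  →  cons(cons(c, 0), pair(c, k(0, pair(pair(c, m(pair(0, c), pair(pair(0, c), cons(0, c)), cons(0, 0))), pair(c, c)))))   [R6 at 1]
2. cons(cons(c, 0), pair(c, k(0, pair(pair(c, m(pair(0, c), pair(pair(0, c), cons(0, c)), cons(0, 0))), pair(c, c)))))  →  cons(cons(c, 0), pair(c, 0))   [R6 at 2.2]

Reduce t₂ = pair(cons(pair(c, c), cons(cons(c, c), f(pair(c, cons(cons(c, 0), c)), pair(cons(c, c), cons(0, 0))))), cons(pair(c, cons(c, 0)), m(pair(0, c), pair(pair(0, 0), 0), cons(cons(0, c), 0)))):
1. pair(cons(pair(c, c), cons(cons(c, c), f(pair(c, cons(cons(c, 0), c)), pair(cons(c, c), cons(0, 0))))), cons(pair(c, cons(c, 0)), m(pair(0, c), pair(pair(0, 0), 0), cons(cons(0, c), 0))))  →  pair(cons(pair(c, c), cons(cons(c, c), cons(c, 0))), cons(pair(c, cons(c, 0)), m(pair(0, c), pair(pair(0, 0), 0), cons(cons(0, c), 0))))   [R4 at 1.2.2]
2. pair(cons(pair(c, c), cons(cons(c, c), cons(c, 0))), cons(pair(c, cons(c, 0)), m(pair(0, c), pair(pair(0, 0), 0), cons(cons(0, c), 0))))  →  pair(cons(pair(c, c), cons(cons(c, c), cons(c, 0))), cons(pair(c, cons(c, 0)), 0))   [R7 at 2.2]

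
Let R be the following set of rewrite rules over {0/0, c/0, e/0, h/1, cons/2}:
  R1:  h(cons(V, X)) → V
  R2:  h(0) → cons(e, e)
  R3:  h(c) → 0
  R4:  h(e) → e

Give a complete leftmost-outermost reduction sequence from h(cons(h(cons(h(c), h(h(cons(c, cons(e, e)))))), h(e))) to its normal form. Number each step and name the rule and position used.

0

1. h(cons(h(cons(h(c), h(h(cons(c, cons(e, e)))))), h(e)))  →  h(cons(h(c), h(h(cons(c, cons(e, e))))))   [R1 at ε]
2. h(cons(h(c), h(h(cons(c, cons(e, e))))))  →  h(c)   [R1 at ε]
3. h(c)  →  0   [R3 at ε]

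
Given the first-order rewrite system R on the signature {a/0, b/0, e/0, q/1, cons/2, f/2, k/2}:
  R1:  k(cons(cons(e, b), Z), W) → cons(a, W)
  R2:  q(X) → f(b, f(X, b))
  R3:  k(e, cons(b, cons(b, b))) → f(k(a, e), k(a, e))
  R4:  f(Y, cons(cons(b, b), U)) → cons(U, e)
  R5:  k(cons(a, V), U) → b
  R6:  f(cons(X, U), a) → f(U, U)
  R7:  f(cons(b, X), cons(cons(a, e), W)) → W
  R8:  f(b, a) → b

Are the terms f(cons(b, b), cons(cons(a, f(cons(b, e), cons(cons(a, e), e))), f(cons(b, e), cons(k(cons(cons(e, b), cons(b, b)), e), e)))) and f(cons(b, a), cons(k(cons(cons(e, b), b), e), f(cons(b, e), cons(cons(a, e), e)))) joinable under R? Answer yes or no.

yes — NF(t₁) = e, NF(t₂) = e

Reduce t₁ = f(cons(b, b), cons(cons(a, f(cons(b, e), cons(cons(a, e), e))), f(cons(b, e), cons(k(cons(cons(e, b), cons(b, b)), e), e)))):
1. f(cons(b, b), cons(cons(a, f(cons(b, e), cons(cons(a, e), e))), f(cons(b, e), cons(k(cons(cons(e, b), cons(b, b)), e), e))))  →  f(cons(b, b), cons(cons(a, e), f(cons(b, e), cons(k(cons(cons(e, b), cons(b, b)), e), e))))   [R7 at 2.1.2]
2. f(cons(b, b), cons(cons(a, e), f(cons(b, e), cons(k(cons(cons(e, b), cons(b, b)), e), e))))  →  f(cons(b, e), cons(k(cons(cons(e, b), cons(b, b)), e), e))   [R7 at ε]
3. f(cons(b, e), cons(k(cons(cons(e, b), cons(b, b)), e), e))  →  f(cons(b, e), cons(cons(a, e), e))   [R1 at 2.1]
4. f(cons(b, e), cons(cons(a, e), e))  →  e   [R7 at ε]

Reduce t₂ = f(cons(b, a), cons(k(cons(cons(e, b), b), e), f(cons(b, e), cons(cons(a, e), e)))):
1. f(cons(b, a), cons(k(cons(cons(e, b), b), e), f(cons(b, e), cons(cons(a, e), e))))  →  f(cons(b, a), cons(cons(a, e), f(cons(b, e), cons(cons(a, e), e))))   [R1 at 2.1]
2. f(cons(b, a), cons(cons(a, e), f(cons(b, e), cons(cons(a, e), e))))  →  f(cons(b, e), cons(cons(a, e), e))   [R7 at ε]
3. f(cons(b, e), cons(cons(a, e), e))  →  e   [R7 at ε]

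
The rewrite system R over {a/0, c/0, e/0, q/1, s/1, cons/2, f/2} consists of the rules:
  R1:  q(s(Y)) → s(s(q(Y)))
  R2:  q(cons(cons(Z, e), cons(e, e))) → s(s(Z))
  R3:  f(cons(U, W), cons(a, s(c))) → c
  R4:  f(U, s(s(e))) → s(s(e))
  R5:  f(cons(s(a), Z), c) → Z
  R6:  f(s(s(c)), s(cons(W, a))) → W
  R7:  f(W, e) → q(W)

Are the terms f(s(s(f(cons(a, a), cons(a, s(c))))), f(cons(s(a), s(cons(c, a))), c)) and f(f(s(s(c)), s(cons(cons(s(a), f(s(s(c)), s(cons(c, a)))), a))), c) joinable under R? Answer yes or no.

yes — NF(t₁) = c, NF(t₂) = c

Reduce t₁ = f(s(s(f(cons(a, a), cons(a, s(c))))), f(cons(s(a), s(cons(c, a))), c)):
1. f(s(s(f(cons(a, a), cons(a, s(c))))), f(cons(s(a), s(cons(c, a))), c))  →  f(s(s(c)), f(cons(s(a), s(cons(c, a))), c))   [R3 at 1.1.1]
2. f(s(s(c)), f(cons(s(a), s(cons(c, a))), c))  →  f(s(s(c)), s(cons(c, a)))   [R5 at 2]
3. f(s(s(c)), s(cons(c, a)))  →  c   [R6 at ε]

Reduce t₂ = f(f(s(s(c)), s(cons(cons(s(a), f(s(s(c)), s(cons(c, a)))), a))), c):
1. f(f(s(s(c)), s(cons(cons(s(a), f(s(s(c)), s(cons(c, a)))), a))), c)  →  f(cons(s(a), f(s(s(c)), s(cons(c, a)))), c)   [R6 at 1]
2. f(cons(s(a), f(s(s(c)), s(cons(c, a)))), c)  →  f(s(s(c)), s(cons(c, a)))   [R5 at ε]
3. f(s(s(c)), s(cons(c, a)))  →  c   [R6 at ε]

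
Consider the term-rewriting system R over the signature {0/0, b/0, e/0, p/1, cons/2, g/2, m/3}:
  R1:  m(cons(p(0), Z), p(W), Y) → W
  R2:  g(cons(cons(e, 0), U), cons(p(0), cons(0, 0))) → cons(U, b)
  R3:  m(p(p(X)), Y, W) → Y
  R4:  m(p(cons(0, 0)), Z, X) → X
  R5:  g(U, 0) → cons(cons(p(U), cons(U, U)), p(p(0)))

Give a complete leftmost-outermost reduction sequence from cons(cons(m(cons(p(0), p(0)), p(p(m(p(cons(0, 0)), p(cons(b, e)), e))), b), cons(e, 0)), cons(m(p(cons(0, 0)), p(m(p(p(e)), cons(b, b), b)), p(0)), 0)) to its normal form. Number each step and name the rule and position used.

1. cons(cons(m(cons(p(0), p(0)), p(p(m(p(cons(0, 0)), p(cons(b, e)), e))), b), cons(e, 0)), cons(m(p(cons(0, 0)), p(m(p(p(e)), cons(b, b), b)), p(0)), 0))  →  cons(cons(p(m(p(cons(0, 0)), p(cons(b, e)), e)), cons(e, 0)), cons(m(p(cons(0, 0)), p(m(p(p(e)), cons(b, b), b)), p(0)), 0))   [R1 at 1.1]
2. cons(cons(p(m(p(cons(0, 0)), p(cons(b, e)), e)), cons(e, 0)), cons(m(p(cons(0, 0)), p(m(p(p(e)), cons(b, b), b)), p(0)), 0))  →  cons(cons(p(e), cons(e, 0)), cons(m(p(cons(0, 0)), p(m(p(p(e)), cons(b, b), b)), p(0)), 0))   [R4 at 1.1.1]
3. cons(cons(p(e), cons(e, 0)), cons(m(p(cons(0, 0)), p(m(p(p(e)), cons(b, b), b)), p(0)), 0))  →  cons(cons(p(e), cons(e, 0)), cons(p(0), 0))   [R4 at 2.1]

cons(cons(p(e), cons(e, 0)), cons(p(0), 0))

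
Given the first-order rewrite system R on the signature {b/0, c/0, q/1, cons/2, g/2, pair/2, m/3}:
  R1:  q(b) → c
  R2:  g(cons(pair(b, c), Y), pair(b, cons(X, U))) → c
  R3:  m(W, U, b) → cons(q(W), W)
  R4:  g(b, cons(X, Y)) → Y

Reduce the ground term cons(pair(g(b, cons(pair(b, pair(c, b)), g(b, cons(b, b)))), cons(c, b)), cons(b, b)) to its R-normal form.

1. cons(pair(g(b, cons(pair(b, pair(c, b)), g(b, cons(b, b)))), cons(c, b)), cons(b, b))  →  cons(pair(g(b, cons(b, b)), cons(c, b)), cons(b, b))   [R4 at 1.1]
2. cons(pair(g(b, cons(b, b)), cons(c, b)), cons(b, b))  →  cons(pair(b, cons(c, b)), cons(b, b))   [R4 at 1.1]

cons(pair(b, cons(c, b)), cons(b, b))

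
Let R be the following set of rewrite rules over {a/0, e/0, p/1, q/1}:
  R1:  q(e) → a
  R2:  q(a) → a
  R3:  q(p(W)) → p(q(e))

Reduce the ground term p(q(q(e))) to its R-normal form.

p(a)

1. p(q(q(e)))  →  p(q(a))   [R1 at 1.1]
2. p(q(a))  →  p(a)   [R2 at 1]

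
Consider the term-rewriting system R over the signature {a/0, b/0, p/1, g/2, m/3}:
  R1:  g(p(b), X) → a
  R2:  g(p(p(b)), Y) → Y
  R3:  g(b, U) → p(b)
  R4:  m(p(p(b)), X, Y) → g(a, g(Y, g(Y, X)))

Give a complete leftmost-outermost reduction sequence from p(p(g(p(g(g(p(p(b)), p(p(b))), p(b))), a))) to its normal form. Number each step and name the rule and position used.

p(p(a))

1. p(p(g(p(g(g(p(p(b)), p(p(b))), p(b))), a)))  →  p(p(g(p(g(p(p(b)), p(b))), a)))   [R2 at 1.1.1.1.1]
2. p(p(g(p(g(p(p(b)), p(b))), a)))  →  p(p(g(p(p(b)), a)))   [R2 at 1.1.1.1]
3. p(p(g(p(p(b)), a)))  →  p(p(a))   [R2 at 1.1]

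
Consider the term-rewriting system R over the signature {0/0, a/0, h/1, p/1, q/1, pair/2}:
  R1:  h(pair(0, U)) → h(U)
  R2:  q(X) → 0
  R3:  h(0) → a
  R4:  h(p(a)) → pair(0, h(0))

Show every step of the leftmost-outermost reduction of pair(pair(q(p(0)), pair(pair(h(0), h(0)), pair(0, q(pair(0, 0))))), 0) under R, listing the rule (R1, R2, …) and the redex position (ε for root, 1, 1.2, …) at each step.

pair(pair(0, pair(pair(a, a), pair(0, 0))), 0)

1. pair(pair(q(p(0)), pair(pair(h(0), h(0)), pair(0, q(pair(0, 0))))), 0)  →  pair(pair(0, pair(pair(h(0), h(0)), pair(0, q(pair(0, 0))))), 0)   [R2 at 1.1]
2. pair(pair(0, pair(pair(h(0), h(0)), pair(0, q(pair(0, 0))))), 0)  →  pair(pair(0, pair(pair(a, h(0)), pair(0, q(pair(0, 0))))), 0)   [R3 at 1.2.1.1]
3. pair(pair(0, pair(pair(a, h(0)), pair(0, q(pair(0, 0))))), 0)  →  pair(pair(0, pair(pair(a, a), pair(0, q(pair(0, 0))))), 0)   [R3 at 1.2.1.2]
4. pair(pair(0, pair(pair(a, a), pair(0, q(pair(0, 0))))), 0)  →  pair(pair(0, pair(pair(a, a), pair(0, 0))), 0)   [R2 at 1.2.2.2]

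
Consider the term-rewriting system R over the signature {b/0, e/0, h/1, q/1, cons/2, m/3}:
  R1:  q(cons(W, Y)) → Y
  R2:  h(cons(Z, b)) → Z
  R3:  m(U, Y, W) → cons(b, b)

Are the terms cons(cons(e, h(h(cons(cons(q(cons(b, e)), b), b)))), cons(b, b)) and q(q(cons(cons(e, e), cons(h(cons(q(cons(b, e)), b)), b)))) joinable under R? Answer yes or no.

no — NF(t₁) = cons(cons(e, e), cons(b, b)), NF(t₂) = b

Reduce t₁ = cons(cons(e, h(h(cons(cons(q(cons(b, e)), b), b)))), cons(b, b)):
1. cons(cons(e, h(h(cons(cons(q(cons(b, e)), b), b)))), cons(b, b))  →  cons(cons(e, h(cons(q(cons(b, e)), b))), cons(b, b))   [R2 at 1.2.1]
2. cons(cons(e, h(cons(q(cons(b, e)), b))), cons(b, b))  →  cons(cons(e, q(cons(b, e))), cons(b, b))   [R2 at 1.2]
3. cons(cons(e, q(cons(b, e))), cons(b, b))  →  cons(cons(e, e), cons(b, b))   [R1 at 1.2]

Reduce t₂ = q(q(cons(cons(e, e), cons(h(cons(q(cons(b, e)), b)), b)))):
1. q(q(cons(cons(e, e), cons(h(cons(q(cons(b, e)), b)), b))))  →  q(cons(h(cons(q(cons(b, e)), b)), b))   [R1 at 1]
2. q(cons(h(cons(q(cons(b, e)), b)), b))  →  b   [R1 at ε]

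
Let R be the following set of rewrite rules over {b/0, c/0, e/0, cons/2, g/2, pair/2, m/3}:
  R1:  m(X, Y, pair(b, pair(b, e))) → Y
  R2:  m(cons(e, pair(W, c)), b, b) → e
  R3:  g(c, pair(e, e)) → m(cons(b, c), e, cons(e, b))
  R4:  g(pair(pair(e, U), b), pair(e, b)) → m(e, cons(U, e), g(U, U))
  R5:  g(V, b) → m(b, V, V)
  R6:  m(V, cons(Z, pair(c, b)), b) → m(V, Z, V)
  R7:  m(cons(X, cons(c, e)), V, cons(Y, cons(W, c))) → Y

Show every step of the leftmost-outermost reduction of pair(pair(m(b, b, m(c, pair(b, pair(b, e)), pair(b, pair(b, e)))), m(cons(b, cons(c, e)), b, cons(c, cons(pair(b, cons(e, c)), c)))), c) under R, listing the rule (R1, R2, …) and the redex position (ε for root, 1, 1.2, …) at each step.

1. pair(pair(m(b, b, m(c, pair(b, pair(b, e)), pair(b, pair(b, e)))), m(cons(b, cons(c, e)), b, cons(c, cons(pair(b, cons(e, c)), c)))), c)  →  pair(pair(m(b, b, pair(b, pair(b, e))), m(cons(b, cons(c, e)), b, cons(c, cons(pair(b, cons(e, c)), c)))), c)   [R1 at 1.1.3]
2. pair(pair(m(b, b, pair(b, pair(b, e))), m(cons(b, cons(c, e)), b, cons(c, cons(pair(b, cons(e, c)), c)))), c)  →  pair(pair(b, m(cons(b, cons(c, e)), b, cons(c, cons(pair(b, cons(e, c)), c)))), c)   [R1 at 1.1]
3. pair(pair(b, m(cons(b, cons(c, e)), b, cons(c, cons(pair(b, cons(e, c)), c)))), c)  →  pair(pair(b, c), c)   [R7 at 1.2]

pair(pair(b, c), c)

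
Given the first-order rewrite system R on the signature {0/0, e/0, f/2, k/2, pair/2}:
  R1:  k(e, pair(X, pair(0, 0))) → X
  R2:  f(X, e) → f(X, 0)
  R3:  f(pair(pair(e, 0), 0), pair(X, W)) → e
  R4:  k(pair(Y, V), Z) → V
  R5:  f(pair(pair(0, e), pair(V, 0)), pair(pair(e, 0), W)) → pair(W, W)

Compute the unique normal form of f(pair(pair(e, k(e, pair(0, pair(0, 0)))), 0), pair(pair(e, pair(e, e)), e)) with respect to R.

1. f(pair(pair(e, k(e, pair(0, pair(0, 0)))), 0), pair(pair(e, pair(e, e)), e))  →  f(pair(pair(e, 0), 0), pair(pair(e, pair(e, e)), e))   [R1 at 1.1.2]
2. f(pair(pair(e, 0), 0), pair(pair(e, pair(e, e)), e))  →  e   [R3 at ε]

e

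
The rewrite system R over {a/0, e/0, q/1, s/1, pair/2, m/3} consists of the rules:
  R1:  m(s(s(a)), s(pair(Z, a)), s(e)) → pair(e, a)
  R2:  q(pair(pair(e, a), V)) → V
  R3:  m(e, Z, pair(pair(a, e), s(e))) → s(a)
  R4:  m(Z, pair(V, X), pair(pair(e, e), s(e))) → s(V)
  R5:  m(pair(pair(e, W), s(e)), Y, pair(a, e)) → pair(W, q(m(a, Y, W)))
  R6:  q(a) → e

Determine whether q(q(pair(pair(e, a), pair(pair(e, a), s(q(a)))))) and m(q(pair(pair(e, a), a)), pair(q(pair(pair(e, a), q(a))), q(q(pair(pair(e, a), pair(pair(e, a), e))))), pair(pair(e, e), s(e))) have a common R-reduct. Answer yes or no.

Reduce t₁ = q(q(pair(pair(e, a), pair(pair(e, a), s(q(a)))))):
1. q(q(pair(pair(e, a), pair(pair(e, a), s(q(a))))))  →  q(pair(pair(e, a), s(q(a))))   [R2 at 1]
2. q(pair(pair(e, a), s(q(a))))  →  s(q(a))   [R2 at ε]
3. s(q(a))  →  s(e)   [R6 at 1]

Reduce t₂ = m(q(pair(pair(e, a), a)), pair(q(pair(pair(e, a), q(a))), q(q(pair(pair(e, a), pair(pair(e, a), e))))), pair(pair(e, e), s(e))):
1. m(q(pair(pair(e, a), a)), pair(q(pair(pair(e, a), q(a))), q(q(pair(pair(e, a), pair(pair(e, a), e))))), pair(pair(e, e), s(e)))  →  s(q(pair(pair(e, a), q(a))))   [R4 at ε]
2. s(q(pair(pair(e, a), q(a))))  →  s(q(a))   [R2 at 1]
3. s(q(a))  →  s(e)   [R6 at 1]

yes — NF(t₁) = s(e), NF(t₂) = s(e)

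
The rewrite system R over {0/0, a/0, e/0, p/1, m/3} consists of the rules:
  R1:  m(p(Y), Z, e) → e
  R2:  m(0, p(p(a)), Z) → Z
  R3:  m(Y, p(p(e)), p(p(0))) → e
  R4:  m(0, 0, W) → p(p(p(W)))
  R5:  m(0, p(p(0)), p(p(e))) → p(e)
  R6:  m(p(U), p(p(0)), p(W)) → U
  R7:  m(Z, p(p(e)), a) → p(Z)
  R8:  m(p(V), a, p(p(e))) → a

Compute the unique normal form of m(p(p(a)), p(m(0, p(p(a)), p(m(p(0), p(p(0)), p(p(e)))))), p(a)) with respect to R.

1. m(p(p(a)), p(m(0, p(p(a)), p(m(p(0), p(p(0)), p(p(e)))))), p(a))  →  m(p(p(a)), p(p(m(p(0), p(p(0)), p(p(e))))), p(a))   [R2 at 2.1]
2. m(p(p(a)), p(p(m(p(0), p(p(0)), p(p(e))))), p(a))  →  m(p(p(a)), p(p(0)), p(a))   [R6 at 2.1.1]
3. m(p(p(a)), p(p(0)), p(a))  →  p(a)   [R6 at ε]

p(a)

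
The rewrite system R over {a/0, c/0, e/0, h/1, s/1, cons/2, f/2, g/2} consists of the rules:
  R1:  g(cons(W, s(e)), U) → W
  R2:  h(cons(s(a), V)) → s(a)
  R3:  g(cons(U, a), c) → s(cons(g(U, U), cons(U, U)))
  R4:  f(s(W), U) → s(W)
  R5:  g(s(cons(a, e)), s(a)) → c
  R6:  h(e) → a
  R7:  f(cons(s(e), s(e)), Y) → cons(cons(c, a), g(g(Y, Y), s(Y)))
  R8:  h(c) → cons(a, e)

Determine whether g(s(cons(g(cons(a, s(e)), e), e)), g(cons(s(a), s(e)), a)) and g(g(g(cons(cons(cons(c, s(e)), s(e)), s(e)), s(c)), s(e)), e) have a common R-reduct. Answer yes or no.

Reduce t₁ = g(s(cons(g(cons(a, s(e)), e), e)), g(cons(s(a), s(e)), a)):
1. g(s(cons(g(cons(a, s(e)), e), e)), g(cons(s(a), s(e)), a))  →  g(s(cons(a, e)), g(cons(s(a), s(e)), a))   [R1 at 1.1.1]
2. g(s(cons(a, e)), g(cons(s(a), s(e)), a))  →  g(s(cons(a, e)), s(a))   [R1 at 2]
3. g(s(cons(a, e)), s(a))  →  c   [R5 at ε]

Reduce t₂ = g(g(g(cons(cons(cons(c, s(e)), s(e)), s(e)), s(c)), s(e)), e):
1. g(g(g(cons(cons(cons(c, s(e)), s(e)), s(e)), s(c)), s(e)), e)  →  g(g(cons(cons(c, s(e)), s(e)), s(e)), e)   [R1 at 1.1]
2. g(g(cons(cons(c, s(e)), s(e)), s(e)), e)  →  g(cons(c, s(e)), e)   [R1 at 1]
3. g(cons(c, s(e)), e)  →  c   [R1 at ε]

yes — NF(t₁) = c, NF(t₂) = c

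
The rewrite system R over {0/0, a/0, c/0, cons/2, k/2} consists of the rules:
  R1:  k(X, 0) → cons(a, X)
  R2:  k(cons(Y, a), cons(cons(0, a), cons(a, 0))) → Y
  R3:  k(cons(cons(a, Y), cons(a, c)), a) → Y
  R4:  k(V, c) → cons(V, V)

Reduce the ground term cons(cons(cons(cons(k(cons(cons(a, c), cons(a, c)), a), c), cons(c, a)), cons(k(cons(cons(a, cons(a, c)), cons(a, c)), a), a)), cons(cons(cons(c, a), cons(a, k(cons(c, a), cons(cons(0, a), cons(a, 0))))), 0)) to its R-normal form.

1. cons(cons(cons(cons(k(cons(cons(a, c), cons(a, c)), a), c), cons(c, a)), cons(k(cons(cons(a, cons(a, c)), cons(a, c)), a), a)), cons(cons(cons(c, a), cons(a, k(cons(c, a), cons(cons(0, a), cons(a, 0))))), 0))  →  cons(cons(cons(cons(c, c), cons(c, a)), cons(k(cons(cons(a, cons(a, c)), cons(a, c)), a), a)), cons(cons(cons(c, a), cons(a, k(cons(c, a), cons(cons(0, a), cons(a, 0))))), 0))   [R3 at 1.1.1.1]
2. cons(cons(cons(cons(c, c), cons(c, a)), cons(k(cons(cons(a, cons(a, c)), cons(a, c)), a), a)), cons(cons(cons(c, a), cons(a, k(cons(c, a), cons(cons(0, a), cons(a, 0))))), 0))  →  cons(cons(cons(cons(c, c), cons(c, a)), cons(cons(a, c), a)), cons(cons(cons(c, a), cons(a, k(cons(c, a), cons(cons(0, a), cons(a, 0))))), 0))   [R3 at 1.2.1]
3. cons(cons(cons(cons(c, c), cons(c, a)), cons(cons(a, c), a)), cons(cons(cons(c, a), cons(a, k(cons(c, a), cons(cons(0, a), cons(a, 0))))), 0))  →  cons(cons(cons(cons(c, c), cons(c, a)), cons(cons(a, c), a)), cons(cons(cons(c, a), cons(a, c)), 0))   [R2 at 2.1.2.2]

cons(cons(cons(cons(c, c), cons(c, a)), cons(cons(a, c), a)), cons(cons(cons(c, a), cons(a, c)), 0))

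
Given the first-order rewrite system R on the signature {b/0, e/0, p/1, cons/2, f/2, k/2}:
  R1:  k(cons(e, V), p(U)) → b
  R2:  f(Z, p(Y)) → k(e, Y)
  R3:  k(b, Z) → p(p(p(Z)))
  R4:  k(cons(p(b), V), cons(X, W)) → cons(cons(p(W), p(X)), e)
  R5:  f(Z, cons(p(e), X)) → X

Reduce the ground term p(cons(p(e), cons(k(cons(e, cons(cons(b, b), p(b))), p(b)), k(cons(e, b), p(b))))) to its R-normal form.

1. p(cons(p(e), cons(k(cons(e, cons(cons(b, b), p(b))), p(b)), k(cons(e, b), p(b)))))  →  p(cons(p(e), cons(b, k(cons(e, b), p(b)))))   [R1 at 1.2.1]
2. p(cons(p(e), cons(b, k(cons(e, b), p(b)))))  →  p(cons(p(e), cons(b, b)))   [R1 at 1.2.2]

p(cons(p(e), cons(b, b)))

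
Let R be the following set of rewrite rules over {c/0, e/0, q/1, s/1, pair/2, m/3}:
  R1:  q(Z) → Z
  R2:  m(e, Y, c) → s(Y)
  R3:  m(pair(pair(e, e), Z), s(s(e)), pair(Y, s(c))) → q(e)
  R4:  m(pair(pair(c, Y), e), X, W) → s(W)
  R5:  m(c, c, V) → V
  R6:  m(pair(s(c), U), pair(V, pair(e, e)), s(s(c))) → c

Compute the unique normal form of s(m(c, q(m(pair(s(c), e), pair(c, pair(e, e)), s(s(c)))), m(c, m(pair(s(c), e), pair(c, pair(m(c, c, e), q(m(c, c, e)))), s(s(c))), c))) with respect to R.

s(c)

1. s(m(c, q(m(pair(s(c), e), pair(c, pair(e, e)), s(s(c)))), m(c, m(pair(s(c), e), pair(c, pair(m(c, c, e), q(m(c, c, e)))), s(s(c))), c)))  →  s(m(c, m(pair(s(c), e), pair(c, pair(e, e)), s(s(c))), m(c, m(pair(s(c), e), pair(c, pair(m(c, c, e), q(m(c, c, e)))), s(s(c))), c)))   [R1 at 1.2]
2. s(m(c, m(pair(s(c), e), pair(c, pair(e, e)), s(s(c))), m(c, m(pair(s(c), e), pair(c, pair(m(c, c, e), q(m(c, c, e)))), s(s(c))), c)))  →  s(m(c, c, m(c, m(pair(s(c), e), pair(c, pair(m(c, c, e), q(m(c, c, e)))), s(s(c))), c)))   [R6 at 1.2]
3. s(m(c, c, m(c, m(pair(s(c), e), pair(c, pair(m(c, c, e), q(m(c, c, e)))), s(s(c))), c)))  →  s(m(c, m(pair(s(c), e), pair(c, pair(m(c, c, e), q(m(c, c, e)))), s(s(c))), c))   [R5 at 1]
4. s(m(c, m(pair(s(c), e), pair(c, pair(m(c, c, e), q(m(c, c, e)))), s(s(c))), c))  →  s(m(c, m(pair(s(c), e), pair(c, pair(e, q(m(c, c, e)))), s(s(c))), c))   [R5 at 1.2.2.2.1]
5. s(m(c, m(pair(s(c), e), pair(c, pair(e, q(m(c, c, e)))), s(s(c))), c))  →  s(m(c, m(pair(s(c), e), pair(c, pair(e, m(c, c, e))), s(s(c))), c))   [R1 at 1.2.2.2.2]
6. s(m(c, m(pair(s(c), e), pair(c, pair(e, m(c, c, e))), s(s(c))), c))  →  s(m(c, m(pair(s(c), e), pair(c, pair(e, e)), s(s(c))), c))   [R5 at 1.2.2.2.2]
7. s(m(c, m(pair(s(c), e), pair(c, pair(e, e)), s(s(c))), c))  →  s(m(c, c, c))   [R6 at 1.2]
8. s(m(c, c, c))  →  s(c)   [R5 at 1]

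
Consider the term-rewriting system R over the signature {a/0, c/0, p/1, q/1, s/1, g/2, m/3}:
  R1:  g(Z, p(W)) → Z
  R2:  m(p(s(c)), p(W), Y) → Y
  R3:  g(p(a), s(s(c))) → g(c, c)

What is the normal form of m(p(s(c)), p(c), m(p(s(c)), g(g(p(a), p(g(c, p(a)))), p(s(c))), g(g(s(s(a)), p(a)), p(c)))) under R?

1. m(p(s(c)), p(c), m(p(s(c)), g(g(p(a), p(g(c, p(a)))), p(s(c))), g(g(s(s(a)), p(a)), p(c))))  →  m(p(s(c)), g(g(p(a), p(g(c, p(a)))), p(s(c))), g(g(s(s(a)), p(a)), p(c)))   [R2 at ε]
2. m(p(s(c)), g(g(p(a), p(g(c, p(a)))), p(s(c))), g(g(s(s(a)), p(a)), p(c)))  →  m(p(s(c)), g(p(a), p(g(c, p(a)))), g(g(s(s(a)), p(a)), p(c)))   [R1 at 2]
3. m(p(s(c)), g(p(a), p(g(c, p(a)))), g(g(s(s(a)), p(a)), p(c)))  →  m(p(s(c)), p(a), g(g(s(s(a)), p(a)), p(c)))   [R1 at 2]
4. m(p(s(c)), p(a), g(g(s(s(a)), p(a)), p(c)))  →  g(g(s(s(a)), p(a)), p(c))   [R2 at ε]
5. g(g(s(s(a)), p(a)), p(c))  →  g(s(s(a)), p(a))   [R1 at ε]
6. g(s(s(a)), p(a))  →  s(s(a))   [R1 at ε]

s(s(a))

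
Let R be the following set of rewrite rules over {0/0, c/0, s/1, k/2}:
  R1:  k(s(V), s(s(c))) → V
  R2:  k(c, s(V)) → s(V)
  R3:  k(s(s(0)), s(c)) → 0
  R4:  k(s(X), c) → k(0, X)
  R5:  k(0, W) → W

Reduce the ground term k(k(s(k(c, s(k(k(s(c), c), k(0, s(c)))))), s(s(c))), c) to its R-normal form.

s(c)

1. k(k(s(k(c, s(k(k(s(c), c), k(0, s(c)))))), s(s(c))), c)  →  k(k(c, s(k(k(s(c), c), k(0, s(c))))), c)   [R1 at 1]
2. k(k(c, s(k(k(s(c), c), k(0, s(c))))), c)  →  k(s(k(k(s(c), c), k(0, s(c)))), c)   [R2 at 1]
3. k(s(k(k(s(c), c), k(0, s(c)))), c)  →  k(0, k(k(s(c), c), k(0, s(c))))   [R4 at ε]
4. k(0, k(k(s(c), c), k(0, s(c))))  →  k(k(s(c), c), k(0, s(c)))   [R5 at ε]
5. k(k(s(c), c), k(0, s(c)))  →  k(k(0, c), k(0, s(c)))   [R4 at 1]
6. k(k(0, c), k(0, s(c)))  →  k(c, k(0, s(c)))   [R5 at 1]
7. k(c, k(0, s(c)))  →  k(c, s(c))   [R5 at 2]
8. k(c, s(c))  →  s(c)   [R2 at ε]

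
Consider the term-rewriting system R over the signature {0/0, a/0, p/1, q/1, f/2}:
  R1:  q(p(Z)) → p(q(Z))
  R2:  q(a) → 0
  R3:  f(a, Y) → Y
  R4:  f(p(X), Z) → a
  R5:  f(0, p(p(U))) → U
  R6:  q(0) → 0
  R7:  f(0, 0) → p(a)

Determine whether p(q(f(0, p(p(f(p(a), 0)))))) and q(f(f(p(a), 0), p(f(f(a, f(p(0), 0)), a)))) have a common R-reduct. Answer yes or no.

Reduce t₁ = p(q(f(0, p(p(f(p(a), 0)))))):
1. p(q(f(0, p(p(f(p(a), 0))))))  →  p(q(f(p(a), 0)))   [R5 at 1.1]
2. p(q(f(p(a), 0)))  →  p(q(a))   [R4 at 1.1]
3. p(q(a))  →  p(0)   [R2 at 1]

Reduce t₂ = q(f(f(p(a), 0), p(f(f(a, f(p(0), 0)), a)))):
1. q(f(f(p(a), 0), p(f(f(a, f(p(0), 0)), a))))  →  q(f(a, p(f(f(a, f(p(0), 0)), a))))   [R4 at 1.1]
2. q(f(a, p(f(f(a, f(p(0), 0)), a))))  →  q(p(f(f(a, f(p(0), 0)), a)))   [R3 at 1]
3. q(p(f(f(a, f(p(0), 0)), a)))  →  p(q(f(f(a, f(p(0), 0)), a)))   [R1 at ε]
4. p(q(f(f(a, f(p(0), 0)), a)))  →  p(q(f(f(p(0), 0), a)))   [R3 at 1.1.1]
5. p(q(f(f(p(0), 0), a)))  →  p(q(f(a, a)))   [R4 at 1.1.1]
6. p(q(f(a, a)))  →  p(q(a))   [R3 at 1.1]
7. p(q(a))  →  p(0)   [R2 at 1]

yes — NF(t₁) = p(0), NF(t₂) = p(0)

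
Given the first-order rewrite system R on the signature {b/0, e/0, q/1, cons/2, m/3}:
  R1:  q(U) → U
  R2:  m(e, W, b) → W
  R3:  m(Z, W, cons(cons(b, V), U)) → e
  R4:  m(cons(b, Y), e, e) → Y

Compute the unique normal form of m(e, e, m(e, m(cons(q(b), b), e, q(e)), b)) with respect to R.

1. m(e, e, m(e, m(cons(q(b), b), e, q(e)), b))  →  m(e, e, m(cons(q(b), b), e, q(e)))   [R2 at 3]
2. m(e, e, m(cons(q(b), b), e, q(e)))  →  m(e, e, m(cons(b, b), e, q(e)))   [R1 at 3.1.1]
3. m(e, e, m(cons(b, b), e, q(e)))  →  m(e, e, m(cons(b, b), e, e))   [R1 at 3.3]
4. m(e, e, m(cons(b, b), e, e))  →  m(e, e, b)   [R4 at 3]
5. m(e, e, b)  →  e   [R2 at ε]

e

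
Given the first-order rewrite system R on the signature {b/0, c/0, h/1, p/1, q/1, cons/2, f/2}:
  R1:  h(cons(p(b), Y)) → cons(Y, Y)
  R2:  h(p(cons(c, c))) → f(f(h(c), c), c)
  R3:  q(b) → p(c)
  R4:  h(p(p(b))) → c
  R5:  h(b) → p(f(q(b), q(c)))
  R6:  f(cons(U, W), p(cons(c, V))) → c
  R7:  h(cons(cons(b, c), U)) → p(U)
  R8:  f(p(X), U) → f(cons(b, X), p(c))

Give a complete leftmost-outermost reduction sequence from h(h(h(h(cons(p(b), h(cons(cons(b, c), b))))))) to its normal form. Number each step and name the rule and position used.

cons(p(b), p(b))

1. h(h(h(h(cons(p(b), h(cons(cons(b, c), b)))))))  →  h(h(h(cons(h(cons(cons(b, c), b)), h(cons(cons(b, c), b))))))   [R1 at 1.1.1]
2. h(h(h(cons(h(cons(cons(b, c), b)), h(cons(cons(b, c), b))))))  →  h(h(h(cons(p(b), h(cons(cons(b, c), b))))))   [R7 at 1.1.1.1]
3. h(h(h(cons(p(b), h(cons(cons(b, c), b))))))  →  h(h(cons(h(cons(cons(b, c), b)), h(cons(cons(b, c), b)))))   [R1 at 1.1]
4. h(h(cons(h(cons(cons(b, c), b)), h(cons(cons(b, c), b)))))  →  h(h(cons(p(b), h(cons(cons(b, c), b)))))   [R7 at 1.1.1]
5. h(h(cons(p(b), h(cons(cons(b, c), b)))))  →  h(cons(h(cons(cons(b, c), b)), h(cons(cons(b, c), b))))   [R1 at 1]
6. h(cons(h(cons(cons(b, c), b)), h(cons(cons(b, c), b))))  →  h(cons(p(b), h(cons(cons(b, c), b))))   [R7 at 1.1]
7. h(cons(p(b), h(cons(cons(b, c), b))))  →  cons(h(cons(cons(b, c), b)), h(cons(cons(b, c), b)))   [R1 at ε]
8. cons(h(cons(cons(b, c), b)), h(cons(cons(b, c), b)))  →  cons(p(b), h(cons(cons(b, c), b)))   [R7 at 1]
9. cons(p(b), h(cons(cons(b, c), b)))  →  cons(p(b), p(b))   [R7 at 2]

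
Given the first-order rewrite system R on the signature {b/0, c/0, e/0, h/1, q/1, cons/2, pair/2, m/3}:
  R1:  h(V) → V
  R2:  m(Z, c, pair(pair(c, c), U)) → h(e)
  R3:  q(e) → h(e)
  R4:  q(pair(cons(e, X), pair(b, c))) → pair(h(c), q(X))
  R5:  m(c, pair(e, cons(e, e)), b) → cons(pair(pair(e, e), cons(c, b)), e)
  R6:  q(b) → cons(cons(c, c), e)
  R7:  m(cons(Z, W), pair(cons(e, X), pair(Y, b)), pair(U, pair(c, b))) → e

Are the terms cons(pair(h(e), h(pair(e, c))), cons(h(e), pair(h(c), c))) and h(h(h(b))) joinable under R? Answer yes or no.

Reduce t₁ = cons(pair(h(e), h(pair(e, c))), cons(h(e), pair(h(c), c))):
1. cons(pair(h(e), h(pair(e, c))), cons(h(e), pair(h(c), c)))  →  cons(pair(e, h(pair(e, c))), cons(h(e), pair(h(c), c)))   [R1 at 1.1]
2. cons(pair(e, h(pair(e, c))), cons(h(e), pair(h(c), c)))  →  cons(pair(e, pair(e, c)), cons(h(e), pair(h(c), c)))   [R1 at 1.2]
3. cons(pair(e, pair(e, c)), cons(h(e), pair(h(c), c)))  →  cons(pair(e, pair(e, c)), cons(e, pair(h(c), c)))   [R1 at 2.1]
4. cons(pair(e, pair(e, c)), cons(e, pair(h(c), c)))  →  cons(pair(e, pair(e, c)), cons(e, pair(c, c)))   [R1 at 2.2.1]

Reduce t₂ = h(h(h(b))):
1. h(h(h(b)))  →  h(h(b))   [R1 at ε]
2. h(h(b))  →  h(b)   [R1 at ε]
3. h(b)  →  b   [R1 at ε]

no — NF(t₁) = cons(pair(e, pair(e, c)), cons(e, pair(c, c))), NF(t₂) = b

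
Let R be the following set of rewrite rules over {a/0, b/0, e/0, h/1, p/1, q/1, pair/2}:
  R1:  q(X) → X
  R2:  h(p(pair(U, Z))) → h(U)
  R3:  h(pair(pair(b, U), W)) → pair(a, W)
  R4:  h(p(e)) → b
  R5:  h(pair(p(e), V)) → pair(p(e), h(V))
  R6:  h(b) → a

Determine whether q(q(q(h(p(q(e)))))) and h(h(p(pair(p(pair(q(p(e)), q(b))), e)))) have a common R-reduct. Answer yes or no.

no — NF(t₁) = b, NF(t₂) = a

Reduce t₁ = q(q(q(h(p(q(e)))))):
1. q(q(q(h(p(q(e))))))  →  q(q(h(p(q(e)))))   [R1 at ε]
2. q(q(h(p(q(e)))))  →  q(h(p(q(e))))   [R1 at ε]
3. q(h(p(q(e))))  →  h(p(q(e)))   [R1 at ε]
4. h(p(q(e)))  →  h(p(e))   [R1 at 1.1]
5. h(p(e))  →  b   [R4 at ε]

Reduce t₂ = h(h(p(pair(p(pair(q(p(e)), q(b))), e)))):
1. h(h(p(pair(p(pair(q(p(e)), q(b))), e))))  →  h(h(p(pair(q(p(e)), q(b)))))   [R2 at 1]
2. h(h(p(pair(q(p(e)), q(b)))))  →  h(h(q(p(e))))   [R2 at 1]
3. h(h(q(p(e))))  →  h(h(p(e)))   [R1 at 1.1]
4. h(h(p(e)))  →  h(b)   [R4 at 1]
5. h(b)  →  a   [R6 at ε]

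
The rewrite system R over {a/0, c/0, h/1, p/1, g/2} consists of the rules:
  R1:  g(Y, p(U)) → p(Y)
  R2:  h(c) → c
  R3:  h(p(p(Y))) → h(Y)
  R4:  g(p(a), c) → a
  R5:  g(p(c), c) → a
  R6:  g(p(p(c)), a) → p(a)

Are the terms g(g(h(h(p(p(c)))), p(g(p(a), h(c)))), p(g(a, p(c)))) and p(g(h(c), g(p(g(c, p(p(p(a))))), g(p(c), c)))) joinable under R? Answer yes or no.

yes — NF(t₁) = p(p(c)), NF(t₂) = p(p(c))

Reduce t₁ = g(g(h(h(p(p(c)))), p(g(p(a), h(c)))), p(g(a, p(c)))):
1. g(g(h(h(p(p(c)))), p(g(p(a), h(c)))), p(g(a, p(c))))  →  p(g(h(h(p(p(c)))), p(g(p(a), h(c)))))   [R1 at ε]
2. p(g(h(h(p(p(c)))), p(g(p(a), h(c)))))  →  p(p(h(h(p(p(c))))))   [R1 at 1]
3. p(p(h(h(p(p(c))))))  →  p(p(h(h(c))))   [R3 at 1.1.1]
4. p(p(h(h(c))))  →  p(p(h(c)))   [R2 at 1.1.1]
5. p(p(h(c)))  →  p(p(c))   [R2 at 1.1]

Reduce t₂ = p(g(h(c), g(p(g(c, p(p(p(a))))), g(p(c), c)))):
1. p(g(h(c), g(p(g(c, p(p(p(a))))), g(p(c), c))))  →  p(g(c, g(p(g(c, p(p(p(a))))), g(p(c), c))))   [R2 at 1.1]
2. p(g(c, g(p(g(c, p(p(p(a))))), g(p(c), c))))  →  p(g(c, g(p(p(c)), g(p(c), c))))   [R1 at 1.2.1.1]
3. p(g(c, g(p(p(c)), g(p(c), c))))  →  p(g(c, g(p(p(c)), a)))   [R5 at 1.2.2]
4. p(g(c, g(p(p(c)), a)))  →  p(g(c, p(a)))   [R6 at 1.2]
5. p(g(c, p(a)))  →  p(p(c))   [R1 at 1]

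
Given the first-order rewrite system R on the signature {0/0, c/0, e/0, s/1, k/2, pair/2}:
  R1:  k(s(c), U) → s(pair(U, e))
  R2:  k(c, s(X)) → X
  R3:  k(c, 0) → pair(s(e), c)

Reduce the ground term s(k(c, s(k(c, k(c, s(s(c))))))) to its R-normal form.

1. s(k(c, s(k(c, k(c, s(s(c)))))))  →  s(k(c, k(c, s(s(c)))))   [R2 at 1]
2. s(k(c, k(c, s(s(c)))))  →  s(k(c, s(c)))   [R2 at 1.2]
3. s(k(c, s(c)))  →  s(c)   [R2 at 1]

s(c)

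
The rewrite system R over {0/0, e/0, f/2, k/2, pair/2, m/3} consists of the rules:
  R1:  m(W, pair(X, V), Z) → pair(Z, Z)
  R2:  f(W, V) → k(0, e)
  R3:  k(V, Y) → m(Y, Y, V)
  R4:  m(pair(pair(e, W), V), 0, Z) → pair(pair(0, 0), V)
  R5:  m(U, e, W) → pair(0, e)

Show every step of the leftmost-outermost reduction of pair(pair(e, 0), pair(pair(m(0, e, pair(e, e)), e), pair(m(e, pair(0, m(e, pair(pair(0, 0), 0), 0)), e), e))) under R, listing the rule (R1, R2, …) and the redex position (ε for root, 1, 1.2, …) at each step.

1. pair(pair(e, 0), pair(pair(m(0, e, pair(e, e)), e), pair(m(e, pair(0, m(e, pair(pair(0, 0), 0), 0)), e), e)))  →  pair(pair(e, 0), pair(pair(pair(0, e), e), pair(m(e, pair(0, m(e, pair(pair(0, 0), 0), 0)), e), e)))   [R5 at 2.1.1]
2. pair(pair(e, 0), pair(pair(pair(0, e), e), pair(m(e, pair(0, m(e, pair(pair(0, 0), 0), 0)), e), e)))  →  pair(pair(e, 0), pair(pair(pair(0, e), e), pair(pair(e, e), e)))   [R1 at 2.2.1]

pair(pair(e, 0), pair(pair(pair(0, e), e), pair(pair(e, e), e)))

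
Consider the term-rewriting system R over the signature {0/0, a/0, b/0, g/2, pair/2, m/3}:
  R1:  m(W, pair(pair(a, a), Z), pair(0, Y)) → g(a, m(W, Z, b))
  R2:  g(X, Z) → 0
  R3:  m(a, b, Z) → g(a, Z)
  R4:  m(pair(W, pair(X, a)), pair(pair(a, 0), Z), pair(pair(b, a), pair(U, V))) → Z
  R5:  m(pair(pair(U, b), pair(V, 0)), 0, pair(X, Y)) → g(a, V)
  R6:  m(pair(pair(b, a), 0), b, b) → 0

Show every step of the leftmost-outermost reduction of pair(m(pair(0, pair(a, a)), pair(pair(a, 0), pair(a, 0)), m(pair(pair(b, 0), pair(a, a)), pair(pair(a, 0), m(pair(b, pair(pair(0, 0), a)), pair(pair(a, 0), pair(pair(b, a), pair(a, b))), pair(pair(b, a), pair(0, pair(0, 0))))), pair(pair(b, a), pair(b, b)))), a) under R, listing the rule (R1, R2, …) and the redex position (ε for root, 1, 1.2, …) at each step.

1. pair(m(pair(0, pair(a, a)), pair(pair(a, 0), pair(a, 0)), m(pair(pair(b, 0), pair(a, a)), pair(pair(a, 0), m(pair(b, pair(pair(0, 0), a)), pair(pair(a, 0), pair(pair(b, a), pair(a, b))), pair(pair(b, a), pair(0, pair(0, 0))))), pair(pair(b, a), pair(b, b)))), a)  →  pair(m(pair(0, pair(a, a)), pair(pair(a, 0), pair(a, 0)), m(pair(b, pair(pair(0, 0), a)), pair(pair(a, 0), pair(pair(b, a), pair(a, b))), pair(pair(b, a), pair(0, pair(0, 0))))), a)   [R4 at 1.3]
2. pair(m(pair(0, pair(a, a)), pair(pair(a, 0), pair(a, 0)), m(pair(b, pair(pair(0, 0), a)), pair(pair(a, 0), pair(pair(b, a), pair(a, b))), pair(pair(b, a), pair(0, pair(0, 0))))), a)  →  pair(m(pair(0, pair(a, a)), pair(pair(a, 0), pair(a, 0)), pair(pair(b, a), pair(a, b))), a)   [R4 at 1.3]
3. pair(m(pair(0, pair(a, a)), pair(pair(a, 0), pair(a, 0)), pair(pair(b, a), pair(a, b))), a)  →  pair(pair(a, 0), a)   [R4 at 1]

pair(pair(a, 0), a)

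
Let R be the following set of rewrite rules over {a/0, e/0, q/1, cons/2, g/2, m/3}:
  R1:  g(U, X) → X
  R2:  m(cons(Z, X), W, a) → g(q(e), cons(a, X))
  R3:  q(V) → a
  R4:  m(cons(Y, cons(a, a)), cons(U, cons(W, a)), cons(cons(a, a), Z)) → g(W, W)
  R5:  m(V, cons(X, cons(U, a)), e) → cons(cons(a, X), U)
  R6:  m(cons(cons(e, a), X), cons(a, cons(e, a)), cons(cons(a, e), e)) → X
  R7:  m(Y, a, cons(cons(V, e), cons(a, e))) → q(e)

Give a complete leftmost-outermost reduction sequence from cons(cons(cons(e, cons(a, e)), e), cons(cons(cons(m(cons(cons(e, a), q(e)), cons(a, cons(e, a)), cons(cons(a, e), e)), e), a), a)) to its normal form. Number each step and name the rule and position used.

1. cons(cons(cons(e, cons(a, e)), e), cons(cons(cons(m(cons(cons(e, a), q(e)), cons(a, cons(e, a)), cons(cons(a, e), e)), e), a), a))  →  cons(cons(cons(e, cons(a, e)), e), cons(cons(cons(q(e), e), a), a))   [R6 at 2.1.1.1]
2. cons(cons(cons(e, cons(a, e)), e), cons(cons(cons(q(e), e), a), a))  →  cons(cons(cons(e, cons(a, e)), e), cons(cons(cons(a, e), a), a))   [R3 at 2.1.1.1]

cons(cons(cons(e, cons(a, e)), e), cons(cons(cons(a, e), a), a))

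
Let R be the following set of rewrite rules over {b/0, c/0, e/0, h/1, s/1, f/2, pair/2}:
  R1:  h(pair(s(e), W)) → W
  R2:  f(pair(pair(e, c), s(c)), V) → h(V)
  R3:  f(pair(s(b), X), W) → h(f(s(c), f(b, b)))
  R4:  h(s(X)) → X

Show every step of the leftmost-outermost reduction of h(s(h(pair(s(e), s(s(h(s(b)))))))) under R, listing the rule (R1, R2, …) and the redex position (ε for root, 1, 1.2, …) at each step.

1. h(s(h(pair(s(e), s(s(h(s(b))))))))  →  h(pair(s(e), s(s(h(s(b))))))   [R4 at ε]
2. h(pair(s(e), s(s(h(s(b))))))  →  s(s(h(s(b))))   [R1 at ε]
3. s(s(h(s(b))))  →  s(s(b))   [R4 at 1.1]

s(s(b))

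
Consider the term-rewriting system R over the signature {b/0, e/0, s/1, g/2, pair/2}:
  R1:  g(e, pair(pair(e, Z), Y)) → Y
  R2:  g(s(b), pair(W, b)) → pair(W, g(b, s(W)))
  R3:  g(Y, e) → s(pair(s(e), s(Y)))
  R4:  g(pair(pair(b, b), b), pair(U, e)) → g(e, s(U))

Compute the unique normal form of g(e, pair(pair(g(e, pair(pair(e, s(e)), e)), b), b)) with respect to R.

1. g(e, pair(pair(g(e, pair(pair(e, s(e)), e)), b), b))  →  g(e, pair(pair(e, b), b))   [R1 at 2.1.1]
2. g(e, pair(pair(e, b), b))  →  b   [R1 at ε]

b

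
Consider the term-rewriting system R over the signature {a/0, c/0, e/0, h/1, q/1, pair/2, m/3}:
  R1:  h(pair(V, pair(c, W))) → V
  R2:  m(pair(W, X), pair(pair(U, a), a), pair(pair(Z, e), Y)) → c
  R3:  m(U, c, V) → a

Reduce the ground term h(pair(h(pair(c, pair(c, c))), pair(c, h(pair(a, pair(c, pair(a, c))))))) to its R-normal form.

1. h(pair(h(pair(c, pair(c, c))), pair(c, h(pair(a, pair(c, pair(a, c)))))))  →  h(pair(c, pair(c, c)))   [R1 at ε]
2. h(pair(c, pair(c, c)))  →  c   [R1 at ε]

c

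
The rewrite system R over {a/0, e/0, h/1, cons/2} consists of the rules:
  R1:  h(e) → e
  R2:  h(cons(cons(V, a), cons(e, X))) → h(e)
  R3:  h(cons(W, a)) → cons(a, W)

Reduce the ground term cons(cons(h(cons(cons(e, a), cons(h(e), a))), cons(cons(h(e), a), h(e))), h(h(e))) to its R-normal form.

cons(cons(e, cons(cons(e, a), e)), e)

1. cons(cons(h(cons(cons(e, a), cons(h(e), a))), cons(cons(h(e), a), h(e))), h(h(e)))  →  cons(cons(h(cons(cons(e, a), cons(e, a))), cons(cons(h(e), a), h(e))), h(h(e)))   [R1 at 1.1.1.2.1]
2. cons(cons(h(cons(cons(e, a), cons(e, a))), cons(cons(h(e), a), h(e))), h(h(e)))  →  cons(cons(h(e), cons(cons(h(e), a), h(e))), h(h(e)))   [R2 at 1.1]
3. cons(cons(h(e), cons(cons(h(e), a), h(e))), h(h(e)))  →  cons(cons(e, cons(cons(h(e), a), h(e))), h(h(e)))   [R1 at 1.1]
4. cons(cons(e, cons(cons(h(e), a), h(e))), h(h(e)))  →  cons(cons(e, cons(cons(e, a), h(e))), h(h(e)))   [R1 at 1.2.1.1]
5. cons(cons(e, cons(cons(e, a), h(e))), h(h(e)))  →  cons(cons(e, cons(cons(e, a), e)), h(h(e)))   [R1 at 1.2.2]
6. cons(cons(e, cons(cons(e, a), e)), h(h(e)))  →  cons(cons(e, cons(cons(e, a), e)), h(e))   [R1 at 2.1]
7. cons(cons(e, cons(cons(e, a), e)), h(e))  →  cons(cons(e, cons(cons(e, a), e)), e)   [R1 at 2]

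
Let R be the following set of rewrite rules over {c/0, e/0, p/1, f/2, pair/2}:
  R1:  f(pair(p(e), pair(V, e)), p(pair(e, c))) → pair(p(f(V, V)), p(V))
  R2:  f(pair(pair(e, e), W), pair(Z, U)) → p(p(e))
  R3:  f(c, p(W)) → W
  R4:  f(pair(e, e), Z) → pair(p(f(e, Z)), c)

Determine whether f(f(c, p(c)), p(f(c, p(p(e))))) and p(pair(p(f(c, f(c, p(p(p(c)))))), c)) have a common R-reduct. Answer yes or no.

no — NF(t₁) = p(e), NF(t₂) = p(pair(p(p(c)), c))

Reduce t₁ = f(f(c, p(c)), p(f(c, p(p(e))))):
1. f(f(c, p(c)), p(f(c, p(p(e)))))  →  f(c, p(f(c, p(p(e)))))   [R3 at 1]
2. f(c, p(f(c, p(p(e)))))  →  f(c, p(p(e)))   [R3 at ε]
3. f(c, p(p(e)))  →  p(e)   [R3 at ε]

Reduce t₂ = p(pair(p(f(c, f(c, p(p(p(c)))))), c)):
1. p(pair(p(f(c, f(c, p(p(p(c)))))), c))  →  p(pair(p(f(c, p(p(c)))), c))   [R3 at 1.1.1.2]
2. p(pair(p(f(c, p(p(c)))), c))  →  p(pair(p(p(c)), c))   [R3 at 1.1.1]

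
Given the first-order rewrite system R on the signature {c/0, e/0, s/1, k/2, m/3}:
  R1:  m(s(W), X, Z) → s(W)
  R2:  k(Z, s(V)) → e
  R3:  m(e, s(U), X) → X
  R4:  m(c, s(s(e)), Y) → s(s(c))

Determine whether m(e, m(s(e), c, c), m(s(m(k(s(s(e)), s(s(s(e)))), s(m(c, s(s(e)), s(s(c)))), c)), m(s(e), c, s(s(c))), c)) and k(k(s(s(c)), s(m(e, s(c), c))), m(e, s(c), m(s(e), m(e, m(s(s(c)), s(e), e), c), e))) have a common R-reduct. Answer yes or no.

no — NF(t₁) = s(c), NF(t₂) = e

Reduce t₁ = m(e, m(s(e), c, c), m(s(m(k(s(s(e)), s(s(s(e)))), s(m(c, s(s(e)), s(s(c)))), c)), m(s(e), c, s(s(c))), c)):
1. m(e, m(s(e), c, c), m(s(m(k(s(s(e)), s(s(s(e)))), s(m(c, s(s(e)), s(s(c)))), c)), m(s(e), c, s(s(c))), c))  →  m(e, s(e), m(s(m(k(s(s(e)), s(s(s(e)))), s(m(c, s(s(e)), s(s(c)))), c)), m(s(e), c, s(s(c))), c))   [R1 at 2]
2. m(e, s(e), m(s(m(k(s(s(e)), s(s(s(e)))), s(m(c, s(s(e)), s(s(c)))), c)), m(s(e), c, s(s(c))), c))  →  m(s(m(k(s(s(e)), s(s(s(e)))), s(m(c, s(s(e)), s(s(c)))), c)), m(s(e), c, s(s(c))), c)   [R3 at ε]
3. m(s(m(k(s(s(e)), s(s(s(e)))), s(m(c, s(s(e)), s(s(c)))), c)), m(s(e), c, s(s(c))), c)  →  s(m(k(s(s(e)), s(s(s(e)))), s(m(c, s(s(e)), s(s(c)))), c))   [R1 at ε]
4. s(m(k(s(s(e)), s(s(s(e)))), s(m(c, s(s(e)), s(s(c)))), c))  →  s(m(e, s(m(c, s(s(e)), s(s(c)))), c))   [R2 at 1.1]
5. s(m(e, s(m(c, s(s(e)), s(s(c)))), c))  →  s(c)   [R3 at 1]

Reduce t₂ = k(k(s(s(c)), s(m(e, s(c), c))), m(e, s(c), m(s(e), m(e, m(s(s(c)), s(e), e), c), e))):
1. k(k(s(s(c)), s(m(e, s(c), c))), m(e, s(c), m(s(e), m(e, m(s(s(c)), s(e), e), c), e)))  →  k(e, m(e, s(c), m(s(e), m(e, m(s(s(c)), s(e), e), c), e)))   [R2 at 1]
2. k(e, m(e, s(c), m(s(e), m(e, m(s(s(c)), s(e), e), c), e)))  →  k(e, m(s(e), m(e, m(s(s(c)), s(e), e), c), e))   [R3 at 2]
3. k(e, m(s(e), m(e, m(s(s(c)), s(e), e), c), e))  →  k(e, s(e))   [R1 at 2]
4. k(e, s(e))  →  e   [R2 at ε]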